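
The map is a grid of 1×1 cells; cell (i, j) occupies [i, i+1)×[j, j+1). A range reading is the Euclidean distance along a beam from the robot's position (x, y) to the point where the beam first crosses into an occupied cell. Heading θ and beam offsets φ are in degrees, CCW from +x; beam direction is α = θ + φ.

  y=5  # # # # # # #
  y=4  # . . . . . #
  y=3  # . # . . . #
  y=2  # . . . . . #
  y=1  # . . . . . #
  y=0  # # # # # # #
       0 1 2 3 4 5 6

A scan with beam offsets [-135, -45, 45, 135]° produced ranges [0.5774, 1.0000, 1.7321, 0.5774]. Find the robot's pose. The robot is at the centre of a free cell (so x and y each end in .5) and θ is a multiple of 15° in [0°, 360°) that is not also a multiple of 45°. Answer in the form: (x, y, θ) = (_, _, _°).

Enumerate (i+0.5, j+0.5, θ) over the 19 free cells and 16 admissible headings. For each, cast all 4 beams and compare to the given ranges.
  (3.5, 1.5, 60°): beam 1 = 0.5176 ≠ 0.5774 ✗
  (3.5, 3.5, 285°): beam 2 = 2.8868 ≠ 1.0000 ✗
  (3.5, 2.5, 255°): beam 1 = 1.0000 ≠ 0.5774 ✗
  …
  (1.5, 1.5, 15°): r_1=0.5774, r_2=1.0000, r_3=1.7321, r_4=0.5774 — all match ✓
No second candidate reproduces the full scan.

(x, y, θ) = (1.5, 1.5, 15°)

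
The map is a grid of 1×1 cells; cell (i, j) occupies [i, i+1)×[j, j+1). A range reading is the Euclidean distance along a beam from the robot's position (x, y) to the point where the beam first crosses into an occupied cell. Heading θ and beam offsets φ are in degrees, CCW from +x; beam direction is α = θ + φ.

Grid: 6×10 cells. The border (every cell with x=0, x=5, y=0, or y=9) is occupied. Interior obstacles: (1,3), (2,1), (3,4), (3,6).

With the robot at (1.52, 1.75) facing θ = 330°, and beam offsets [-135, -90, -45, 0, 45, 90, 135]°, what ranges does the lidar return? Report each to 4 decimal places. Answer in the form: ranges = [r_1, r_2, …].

ranges = [0.5383, 0.8660, 0.7765, 0.5543, 0.4969, 2.9600, 1.2941]

beam 1: φ=-135°, α=195°
  direction (-0.9659, -0.2588); cell (1,1); t to first gridline: x 0.5383, y 2.8978 (then +1.0353 / +3.8637)
    (0,1) via x @ 0.5383  # hit
  → r_1 = 0.5383
beam 2: φ=-90°, α=240°
  direction (-0.5000, -0.8660); cell (1,1); t to first gridline: x 1.0400, y 0.8660 (then +2.0000 / +1.1547)
    (1,0) via y @ 0.8660  # hit
  → r_2 = 0.8660
beam 3: φ=-45°, α=285°
  direction (0.2588, -0.9659); cell (1,1); t to first gridline: x 1.8546, y 0.7765 (then +3.8637 / +1.0353)
    (1,0) via y @ 0.7765  # hit
  → r_3 = 0.7765
beam 4: φ=0°, α=330°
  direction (0.8660, -0.5000); cell (1,1); t to first gridline: x 0.5543, y 1.5000 (then +1.1547 / +2.0000)
    (2,1) via x @ 0.5543  # hit
  → r_4 = 0.5543
beam 5: φ=45°, α=15°
  direction (0.9659, 0.2588); cell (1,1); t to first gridline: x 0.4969, y 0.9659 (then +1.0353 / +3.8637)
    (2,1) via x @ 0.4969  # hit
  → r_5 = 0.4969
beam 6: φ=90°, α=60°
  direction (0.5000, 0.8660); cell (1,1); t to first gridline: x 0.9600, y 0.2887 (then +2.0000 / +1.1547)
    (1,2) via y @ 0.2887
    (2,2) via x @ 0.9600
    (2,3) via y @ 1.4434
    (2,4) via y @ 2.5981
    (3,4) via x @ 2.9600  # hit
  → r_6 = 2.9600
beam 7: φ=135°, α=105°
  direction (-0.2588, 0.9659); cell (1,1); t to first gridline: x 2.0091, y 0.2588 (then +3.8637 / +1.0353)
    (1,2) via y @ 0.2588
    (1,3) via y @ 1.2941  # hit
  → r_7 = 1.2941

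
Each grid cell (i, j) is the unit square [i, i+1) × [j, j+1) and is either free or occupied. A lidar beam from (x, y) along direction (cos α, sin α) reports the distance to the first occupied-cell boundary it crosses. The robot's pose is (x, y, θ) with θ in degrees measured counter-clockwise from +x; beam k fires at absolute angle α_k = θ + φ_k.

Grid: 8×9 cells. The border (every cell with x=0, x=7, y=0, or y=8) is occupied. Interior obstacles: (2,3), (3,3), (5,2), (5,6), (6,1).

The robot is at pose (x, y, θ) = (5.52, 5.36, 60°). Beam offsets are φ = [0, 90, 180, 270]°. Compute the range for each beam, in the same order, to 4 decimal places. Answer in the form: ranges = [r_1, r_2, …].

ranges = [0.7390, 5.2192, 5.0345, 1.7090]

beam 1: φ=0°, α=60°
  dir = (cos 60°, sin 60°) = (0.5000, 0.8660); from cell (5,5)
  next x-line at t=0.9600, next y-line at t=0.7390; Δt_x=2.0000, Δt_y=1.1547
    y: enter (5,6) at t=0.7390 ← occupied
  → r_1 = 0.7390
beam 2: φ=90°, α=150°
  dir = (cos 150°, sin 150°) = (-0.8660, 0.5000); from cell (5,5)
  next x-line at t=0.6004, next y-line at t=1.2800; Δt_x=1.1547, Δt_y=2.0000
    x: enter (4,5) at t=0.6004
    y: enter (4,6) at t=1.2800
    x: enter (3,6) at t=1.7551
    x: enter (2,6) at t=2.9098
    y: enter (2,7) at t=3.2800
    x: enter (1,7) at t=4.0645
    x: enter (0,7) at t=5.2192 ← occupied
  → r_2 = 5.2192
beam 3: φ=180°, α=240°
  dir = (cos 240°, sin 240°) = (-0.5000, -0.8660); from cell (5,5)
  next x-line at t=1.0400, next y-line at t=0.4157; Δt_x=2.0000, Δt_y=1.1547
    y: enter (5,4) at t=0.4157
    x: enter (4,4) at t=1.0400
    y: enter (4,3) at t=1.5704
    y: enter (4,2) at t=2.7251
    x: enter (3,2) at t=3.0400
    y: enter (3,1) at t=3.8798
    y: enter (3,0) at t=5.0345 ← occupied
  → r_3 = 5.0345
beam 4: φ=270°, α=330°
  dir = (cos 330°, sin 330°) = (0.8660, -0.5000); from cell (5,5)
  next x-line at t=0.5543, next y-line at t=0.7200; Δt_x=1.1547, Δt_y=2.0000
    x: enter (6,5) at t=0.5543
    y: enter (6,4) at t=0.7200
    x: enter (7,4) at t=1.7090 ← occupied
  → r_4 = 1.7090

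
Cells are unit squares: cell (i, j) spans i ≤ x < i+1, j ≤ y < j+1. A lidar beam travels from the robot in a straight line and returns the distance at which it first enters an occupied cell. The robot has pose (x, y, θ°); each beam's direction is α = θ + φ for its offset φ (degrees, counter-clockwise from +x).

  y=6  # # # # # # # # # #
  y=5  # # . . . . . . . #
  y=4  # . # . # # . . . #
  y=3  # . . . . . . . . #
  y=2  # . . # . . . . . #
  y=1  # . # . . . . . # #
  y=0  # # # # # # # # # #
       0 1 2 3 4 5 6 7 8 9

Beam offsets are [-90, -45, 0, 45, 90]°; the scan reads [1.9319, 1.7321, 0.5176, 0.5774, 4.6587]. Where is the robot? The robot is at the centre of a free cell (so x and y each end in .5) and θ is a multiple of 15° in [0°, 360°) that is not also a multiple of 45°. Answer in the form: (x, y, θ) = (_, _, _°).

Enumerate (i+0.5, j+0.5, θ) over the 33 free cells and 16 admissible headings. For each, cast all 5 beams and compare to the given ranges.
  (5.5, 5.5, 120°): beam 1 = 1.0000 ≠ 1.9319 ✗
  (8.5, 3.5, 255°): beam 1 = 2.5882 ≠ 1.9319 ✗
  (1.5, 3.5, 105°): beam 1 = 2.5882 ≠ 1.9319 ✗
  …
  (4.5, 5.5, 255°): r_1=1.9319, r_2=1.7321, r_3=0.5176, r_4=0.5774, r_5=4.6587 — all match ✓
No second candidate reproduces the full scan.

(x, y, θ) = (4.5, 5.5, 255°)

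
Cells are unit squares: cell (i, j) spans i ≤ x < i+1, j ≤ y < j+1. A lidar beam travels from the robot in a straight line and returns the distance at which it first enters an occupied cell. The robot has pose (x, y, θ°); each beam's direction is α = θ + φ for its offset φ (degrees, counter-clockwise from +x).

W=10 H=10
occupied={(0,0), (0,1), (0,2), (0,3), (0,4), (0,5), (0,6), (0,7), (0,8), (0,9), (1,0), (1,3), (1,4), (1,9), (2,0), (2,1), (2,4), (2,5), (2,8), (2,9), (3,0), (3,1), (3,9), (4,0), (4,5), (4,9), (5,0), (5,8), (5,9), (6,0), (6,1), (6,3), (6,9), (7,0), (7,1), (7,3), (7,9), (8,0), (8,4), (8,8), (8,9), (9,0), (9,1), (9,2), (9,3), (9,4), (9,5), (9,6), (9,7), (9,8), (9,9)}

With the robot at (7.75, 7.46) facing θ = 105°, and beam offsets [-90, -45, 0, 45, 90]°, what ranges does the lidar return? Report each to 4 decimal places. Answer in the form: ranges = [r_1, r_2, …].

beam 1: φ=-90°, α=15°
  cosα=0.9659 sinα=0.2588 | (7,7) | tMaxX 0.2588 tMaxY 2.0864 | tΔX 1.0353 tΔY 3.8637
    t=0.2588 [x] (8,7)
    t=1.2941 [x] (9,7) — stop
  → r_1 = 1.2941
beam 2: φ=-45°, α=60°
  cosα=0.5000 sinα=0.8660 | (7,7) | tMaxX 0.5000 tMaxY 0.6235 | tΔX 2.0000 tΔY 1.1547
    t=0.5000 [x] (8,7)
    t=0.6235 [y] (8,8) — stop
  → r_2 = 0.6235
beam 3: φ=0°, α=105°
  cosα=-0.2588 sinα=0.9659 | (7,7) | tMaxX 2.8978 tMaxY 0.5590 | tΔX 3.8637 tΔY 1.0353
    t=0.5590 [y] (7,8)
    t=1.5943 [y] (7,9) — stop
  → r_3 = 1.5943
beam 4: φ=45°, α=150°
  cosα=-0.8660 sinα=0.5000 | (7,7) | tMaxX 0.8660 tMaxY 1.0800 | tΔX 1.1547 tΔY 2.0000
    t=0.8660 [x] (6,7)
    t=1.0800 [y] (6,8)
    t=2.0207 [x] (5,8) — stop
  → r_4 = 2.0207
beam 5: φ=90°, α=195°
  cosα=-0.9659 sinα=-0.2588 | (7,7) | tMaxX 0.7765 tMaxY 1.7773 | tΔX 1.0353 tΔY 3.8637
    t=0.7765 [x] (6,7)
    t=1.7773 [y] (6,6)
    t=1.8117 [x] (5,6)
    t=2.8470 [x] (4,6)
    t=3.8823 [x] (3,6)
    t=4.9176 [x] (2,6)
    t=5.6410 [y] (2,5) — stop
  → r_5 = 5.6410

ranges = [1.2941, 0.6235, 1.5943, 2.0207, 5.6410]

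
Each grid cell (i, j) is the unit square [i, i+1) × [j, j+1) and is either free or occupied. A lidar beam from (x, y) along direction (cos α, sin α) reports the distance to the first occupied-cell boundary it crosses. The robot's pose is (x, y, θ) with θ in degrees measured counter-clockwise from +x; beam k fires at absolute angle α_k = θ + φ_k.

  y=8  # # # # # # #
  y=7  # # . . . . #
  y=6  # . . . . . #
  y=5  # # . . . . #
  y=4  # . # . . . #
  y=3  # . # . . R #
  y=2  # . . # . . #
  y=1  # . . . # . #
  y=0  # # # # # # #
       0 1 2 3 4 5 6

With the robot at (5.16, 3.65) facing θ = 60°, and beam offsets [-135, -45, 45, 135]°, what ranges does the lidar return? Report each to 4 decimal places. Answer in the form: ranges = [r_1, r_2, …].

beam 1: φ=-135°, α=285°
  cosα=0.2588 sinα=-0.9659 | (5,3) | tMaxX 3.2455 tMaxY 0.6729 | tΔX 3.8637 tΔY 1.0353
    t=0.6729 [y] (5,2)
    t=1.7082 [y] (5,1)
    t=2.7435 [y] (5,0) — stop
  → r_1 = 2.7435
beam 2: φ=-45°, α=15°
  cosα=0.9659 sinα=0.2588 | (5,3) | tMaxX 0.8696 tMaxY 1.3523 | tΔX 1.0353 tΔY 3.8637
    t=0.8696 [x] (6,3) — stop
  → r_2 = 0.8696
beam 3: φ=45°, α=105°
  cosα=-0.2588 sinα=0.9659 | (5,3) | tMaxX 0.6182 tMaxY 0.3623 | tΔX 3.8637 tΔY 1.0353
    t=0.3623 [y] (5,4)
    t=0.6182 [x] (4,4)
    t=1.3976 [y] (4,5)
    t=2.4329 [y] (4,6)
    t=3.4682 [y] (4,7)
    t=4.4819 [x] (3,7)
    t=4.5035 [y] (3,8) — stop
  → r_3 = 4.5035
beam 4: φ=135°, α=195°
  cosα=-0.9659 sinα=-0.2588 | (5,3) | tMaxX 0.1656 tMaxY 2.5114 | tΔX 1.0353 tΔY 3.8637
    t=0.1656 [x] (4,3)
    t=1.2009 [x] (3,3)
    t=2.2362 [x] (2,3) — stop
  → r_4 = 2.2362

ranges = [2.7435, 0.8696, 4.5035, 2.2362]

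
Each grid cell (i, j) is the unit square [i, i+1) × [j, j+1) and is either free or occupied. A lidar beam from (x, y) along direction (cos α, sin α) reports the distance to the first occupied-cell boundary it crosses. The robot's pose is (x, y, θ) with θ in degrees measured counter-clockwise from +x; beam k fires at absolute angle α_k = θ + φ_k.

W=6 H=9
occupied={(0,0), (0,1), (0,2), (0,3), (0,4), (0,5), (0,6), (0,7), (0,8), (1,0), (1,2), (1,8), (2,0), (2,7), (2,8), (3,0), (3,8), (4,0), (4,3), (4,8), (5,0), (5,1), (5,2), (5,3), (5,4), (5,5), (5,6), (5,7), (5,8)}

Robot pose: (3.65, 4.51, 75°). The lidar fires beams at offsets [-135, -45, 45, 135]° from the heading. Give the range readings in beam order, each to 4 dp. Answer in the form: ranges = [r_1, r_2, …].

ranges = [0.7000, 1.5588, 2.8752, 3.0200]

beam 1: φ=-135°, α=300°
  d=(0.5000,-0.8660)  start (3,4)  tX=0.7000 tY=0.5889  stride 1/|dx|=2.0000 1/|dy|=1.1547
    cross y-line → (3,3), t=0.5889
    cross x-line → (4,3), t=0.7000 (wall)
  → r_1 = 0.7000
beam 2: φ=-45°, α=30°
  d=(0.8660,0.5000)  start (3,4)  tX=0.4041 tY=0.9800  stride 1/|dx|=1.1547 1/|dy|=2.0000
    cross x-line → (4,4), t=0.4041
    cross y-line → (4,5), t=0.9800
    cross x-line → (5,5), t=1.5588 (wall)
  → r_2 = 1.5588
beam 3: φ=45°, α=120°
  d=(-0.5000,0.8660)  start (3,4)  tX=1.3000 tY=0.5658  stride 1/|dx|=2.0000 1/|dy|=1.1547
    cross y-line → (3,5), t=0.5658
    cross x-line → (2,5), t=1.3000
    cross y-line → (2,6), t=1.7205
    cross y-line → (2,7), t=2.8752 (wall)
  → r_3 = 2.8752
beam 4: φ=135°, α=210°
  d=(-0.8660,-0.5000)  start (3,4)  tX=0.7506 tY=1.0200  stride 1/|dx|=1.1547 1/|dy|=2.0000
    cross x-line → (2,4), t=0.7506
    cross y-line → (2,3), t=1.0200
    cross x-line → (1,3), t=1.9053
    cross y-line → (1,2), t=3.0200 (wall)
  → r_4 = 3.0200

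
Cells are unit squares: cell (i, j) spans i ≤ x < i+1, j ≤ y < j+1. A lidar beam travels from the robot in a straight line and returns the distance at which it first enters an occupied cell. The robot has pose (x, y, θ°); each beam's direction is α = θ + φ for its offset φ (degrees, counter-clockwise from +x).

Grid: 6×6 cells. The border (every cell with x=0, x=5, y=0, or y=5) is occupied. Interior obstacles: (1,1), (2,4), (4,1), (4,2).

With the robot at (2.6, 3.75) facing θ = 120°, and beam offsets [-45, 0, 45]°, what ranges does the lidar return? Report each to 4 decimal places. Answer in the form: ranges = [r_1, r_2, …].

ranges = [0.2588, 0.2887, 1.6564]

beam 1: φ=-45°, α=75°
  d=(0.2588,0.9659)  start (2,3)  tX=1.5455 tY=0.2588  stride 1/|dx|=3.8637 1/|dy|=1.0353
    cross y-line → (2,4), t=0.2588 (wall)
  → r_1 = 0.2588
beam 2: φ=0°, α=120°
  d=(-0.5000,0.8660)  start (2,3)  tX=1.2000 tY=0.2887  stride 1/|dx|=2.0000 1/|dy|=1.1547
    cross y-line → (2,4), t=0.2887 (wall)
  → r_2 = 0.2887
beam 3: φ=45°, α=165°
  d=(-0.9659,0.2588)  start (2,3)  tX=0.6212 tY=0.9659  stride 1/|dx|=1.0353 1/|dy|=3.8637
    cross x-line → (1,3), t=0.6212
    cross y-line → (1,4), t=0.9659
    cross x-line → (0,4), t=1.6564 (wall)
  → r_3 = 1.6564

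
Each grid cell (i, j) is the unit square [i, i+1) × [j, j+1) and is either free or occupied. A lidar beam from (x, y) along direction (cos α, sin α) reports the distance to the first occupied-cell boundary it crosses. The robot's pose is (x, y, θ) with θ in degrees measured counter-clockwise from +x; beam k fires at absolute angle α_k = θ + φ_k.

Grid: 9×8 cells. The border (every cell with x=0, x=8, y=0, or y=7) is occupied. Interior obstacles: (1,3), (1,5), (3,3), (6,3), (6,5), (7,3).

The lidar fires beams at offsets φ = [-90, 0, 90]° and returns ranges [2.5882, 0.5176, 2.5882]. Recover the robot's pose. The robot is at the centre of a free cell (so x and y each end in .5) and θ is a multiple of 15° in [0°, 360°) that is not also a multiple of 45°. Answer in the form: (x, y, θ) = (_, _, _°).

(x, y, θ) = (3.5, 2.5, 105°)

Enumerate (i+0.5, j+0.5, θ) over the 36 free cells and 16 admissible headings. For each, cast all 3 beams and compare to the given ranges.
  (4.5, 4.5, 150°): beam 1 = 2.8868 ≠ 2.5882 ✗
  (1.5, 4.5, 30°): beam 1 = 0.5774 ≠ 2.5882 ✗
  (4.5, 6.5, 30°): beam 1 = 3.0000 ≠ 2.5882 ✗
  …
  (3.5, 2.5, 105°): r_1=2.5882, r_2=0.5176, r_3=2.5882 — all match ✓
Only this pose fits every beam.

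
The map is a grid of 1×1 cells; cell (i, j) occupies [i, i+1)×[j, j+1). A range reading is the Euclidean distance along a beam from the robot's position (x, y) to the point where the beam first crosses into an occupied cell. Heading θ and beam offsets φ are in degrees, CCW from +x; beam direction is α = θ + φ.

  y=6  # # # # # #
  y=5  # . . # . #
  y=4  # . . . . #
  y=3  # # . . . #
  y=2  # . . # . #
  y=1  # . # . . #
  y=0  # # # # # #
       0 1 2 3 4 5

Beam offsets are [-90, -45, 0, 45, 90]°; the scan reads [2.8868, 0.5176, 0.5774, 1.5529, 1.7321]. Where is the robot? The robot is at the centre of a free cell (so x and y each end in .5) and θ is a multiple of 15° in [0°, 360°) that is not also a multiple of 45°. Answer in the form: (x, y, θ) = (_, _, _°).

(x, y, θ) = (3.5, 3.5, 300°)

Enumerate (i+0.5, j+0.5, θ) over the 16 free cells and 16 admissible headings. For each, cast all 5 beams and compare to the given ranges.
  (4.5, 3.5, 60°): beam 1 = 0.5774 ≠ 2.8868 ✗
  (2.5, 3.5, 75°): beam 1 = 2.5882 ≠ 2.8868 ✗
  (4.5, 1.5, 255°): beam 1 = 1.5529 ≠ 2.8868 ✗
  (4.5, 4.5, 195°): beam 1 = 1.5529 ≠ 2.8868 ✗
  …
  (3.5, 3.5, 300°): r_1=2.8868, r_2=0.5176, r_3=0.5774, r_4=1.5529, r_5=1.7321 — all match ✓
Unique over the lattice → pose = (3.5, 3.5, 300°).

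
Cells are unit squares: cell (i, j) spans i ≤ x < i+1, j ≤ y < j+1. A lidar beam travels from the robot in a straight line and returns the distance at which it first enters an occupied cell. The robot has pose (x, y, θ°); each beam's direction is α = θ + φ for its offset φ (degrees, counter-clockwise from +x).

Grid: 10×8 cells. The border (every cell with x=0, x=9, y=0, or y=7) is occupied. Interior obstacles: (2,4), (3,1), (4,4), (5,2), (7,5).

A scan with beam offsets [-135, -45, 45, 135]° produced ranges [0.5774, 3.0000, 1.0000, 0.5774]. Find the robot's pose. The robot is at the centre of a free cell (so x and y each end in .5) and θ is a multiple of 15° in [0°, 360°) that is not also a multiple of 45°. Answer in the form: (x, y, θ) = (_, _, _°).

Enumerate (i+0.5, j+0.5, θ) over the 43 free cells and 16 admissible headings. For each, cast all 4 beams and compare to the given ranges.
  (6.5, 5.5, 30°): beam 1 = 2.5882 ≠ 0.5774 ✗
  (5.5, 4.5, 300°): beam 1 = 0.5176 ≠ 0.5774 ✗
  (1.5, 2.5, 120°): beam 1 = 1.9319 ≠ 0.5774 ✗
  (8.5, 2.5, 165°): beam 2 = 2.8868 ≠ 3.0000 ✗
  (4.5, 5.5, 300°): beam 1 = 3.6235 ≠ 0.5774 ✗
  …
  (2.5, 1.5, 165°): r_1=0.5774, r_2=3.0000, r_3=1.0000, r_4=0.5774 — all match ✓
No second candidate reproduces the full scan.

(x, y, θ) = (2.5, 1.5, 165°)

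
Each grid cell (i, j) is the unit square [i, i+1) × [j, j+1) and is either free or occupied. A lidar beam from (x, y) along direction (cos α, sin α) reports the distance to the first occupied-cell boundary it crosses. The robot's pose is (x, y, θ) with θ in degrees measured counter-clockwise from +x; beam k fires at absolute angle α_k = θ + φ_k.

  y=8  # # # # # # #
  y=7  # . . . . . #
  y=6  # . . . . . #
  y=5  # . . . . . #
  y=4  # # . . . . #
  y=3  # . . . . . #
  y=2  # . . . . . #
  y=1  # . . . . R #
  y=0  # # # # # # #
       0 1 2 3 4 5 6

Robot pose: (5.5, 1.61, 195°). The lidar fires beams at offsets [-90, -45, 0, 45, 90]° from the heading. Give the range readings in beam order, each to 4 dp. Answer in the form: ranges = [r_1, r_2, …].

ranges = [6.6154, 4.7800, 2.3569, 0.7044, 0.6315]

beam 1: φ=-90°, α=105°
  direction (-0.2588, 0.9659); cell (5,1); t to first gridline: x 1.9319, y 0.4038 (then +3.8637 / +1.0353)
    (5,2) via y @ 0.4038
    (5,3) via y @ 1.4390
    (4,3) via x @ 1.9319
    (4,4) via y @ 2.4743
    (4,5) via y @ 3.5096
    (4,6) via y @ 4.5449
    (4,7) via y @ 5.5801
    (3,7) via x @ 5.7956
    (3,8) via y @ 6.6154  # hit
  → r_1 = 6.6154
beam 2: φ=-45°, α=150°
  direction (-0.8660, 0.5000); cell (5,1); t to first gridline: x 0.5774, y 0.7800 (then +1.1547 / +2.0000)
    (4,1) via x @ 0.5774
    (4,2) via y @ 0.7800
    (3,2) via x @ 1.7321
    (3,3) via y @ 2.7800
    (2,3) via x @ 2.8868
    (1,3) via x @ 4.0415
    (1,4) via y @ 4.7800  # hit
  → r_2 = 4.7800
beam 3: φ=0°, α=195°
  direction (-0.9659, -0.2588); cell (5,1); t to first gridline: x 0.5176, y 2.3569 (then +1.0353 / +3.8637)
    (4,1) via x @ 0.5176
    (3,1) via x @ 1.5529
    (3,0) via y @ 2.3569  # hit
  → r_3 = 2.3569
beam 4: φ=45°, α=240°
  direction (-0.5000, -0.8660); cell (5,1); t to first gridline: x 1.0000, y 0.7044 (then +2.0000 / +1.1547)
    (5,0) via y @ 0.7044  # hit
  → r_4 = 0.7044
beam 5: φ=90°, α=285°
  direction (0.2588, -0.9659); cell (5,1); t to first gridline: x 1.9319, y 0.6315 (then +3.8637 / +1.0353)
    (5,0) via y @ 0.6315  # hit
  → r_5 = 0.6315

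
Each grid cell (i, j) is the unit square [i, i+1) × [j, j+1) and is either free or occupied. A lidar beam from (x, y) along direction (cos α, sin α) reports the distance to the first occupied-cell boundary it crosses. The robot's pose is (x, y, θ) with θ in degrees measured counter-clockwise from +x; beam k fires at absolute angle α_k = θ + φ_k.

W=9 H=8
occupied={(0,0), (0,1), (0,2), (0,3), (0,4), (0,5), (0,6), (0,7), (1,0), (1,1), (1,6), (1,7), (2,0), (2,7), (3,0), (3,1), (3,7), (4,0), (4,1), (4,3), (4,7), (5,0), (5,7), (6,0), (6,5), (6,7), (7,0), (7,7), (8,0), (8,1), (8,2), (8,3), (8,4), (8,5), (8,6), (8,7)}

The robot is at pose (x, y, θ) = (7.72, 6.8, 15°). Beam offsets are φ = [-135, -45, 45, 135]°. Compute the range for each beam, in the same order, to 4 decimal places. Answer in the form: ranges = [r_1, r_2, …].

ranges = [1.4400, 0.3233, 0.2309, 0.4000]

beam 1: φ=-135°, α=240°
  direction (-0.5000, -0.8660); cell (7,6); t to first gridline: x 1.4400, y 0.9238 (then +2.0000 / +1.1547)
    (7,5) via y @ 0.9238
    (6,5) via x @ 1.4400  # hit
  → r_1 = 1.4400
beam 2: φ=-45°, α=330°
  direction (0.8660, -0.5000); cell (7,6); t to first gridline: x 0.3233, y 1.6000 (then +1.1547 / +2.0000)
    (8,6) via x @ 0.3233  # hit
  → r_2 = 0.3233
beam 3: φ=45°, α=60°
  direction (0.5000, 0.8660); cell (7,6); t to first gridline: x 0.5600, y 0.2309 (then +2.0000 / +1.1547)
    (7,7) via y @ 0.2309  # hit
  → r_3 = 0.2309
beam 4: φ=135°, α=150°
  direction (-0.8660, 0.5000); cell (7,6); t to first gridline: x 0.8314, y 0.4000 (then +1.1547 / +2.0000)
    (7,7) via y @ 0.4000  # hit
  → r_4 = 0.4000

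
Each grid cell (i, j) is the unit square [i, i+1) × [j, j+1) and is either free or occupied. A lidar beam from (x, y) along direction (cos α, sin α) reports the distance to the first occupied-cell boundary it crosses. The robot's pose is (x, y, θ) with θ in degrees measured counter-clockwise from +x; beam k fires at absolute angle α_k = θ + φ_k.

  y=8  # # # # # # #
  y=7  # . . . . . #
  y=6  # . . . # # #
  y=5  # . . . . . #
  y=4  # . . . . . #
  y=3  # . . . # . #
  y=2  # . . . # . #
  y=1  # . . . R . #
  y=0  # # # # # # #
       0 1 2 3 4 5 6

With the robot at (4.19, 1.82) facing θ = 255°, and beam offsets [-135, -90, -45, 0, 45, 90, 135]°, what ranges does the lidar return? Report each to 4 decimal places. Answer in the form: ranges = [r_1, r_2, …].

beam 1: φ=-135°, α=120°
  dir = (cos 120°, sin 120°) = (-0.5000, 0.8660); from cell (4,1)
  next x-line at t=0.3800, next y-line at t=0.2078; Δt_x=2.0000, Δt_y=1.1547
    y: enter (4,2) at t=0.2078 ← occupied
  → r_1 = 0.2078
beam 2: φ=-90°, α=165°
  dir = (cos 165°, sin 165°) = (-0.9659, 0.2588); from cell (4,1)
  next x-line at t=0.1967, next y-line at t=0.6955; Δt_x=1.0353, Δt_y=3.8637
    x: enter (3,1) at t=0.1967
    y: enter (3,2) at t=0.6955
    x: enter (2,2) at t=1.2320
    x: enter (1,2) at t=2.2673
    x: enter (0,2) at t=3.3025 ← occupied
  → r_2 = 3.3025
beam 3: φ=-45°, α=210°
  dir = (cos 210°, sin 210°) = (-0.8660, -0.5000); from cell (4,1)
  next x-line at t=0.2194, next y-line at t=1.6400; Δt_x=1.1547, Δt_y=2.0000
    x: enter (3,1) at t=0.2194
    x: enter (2,1) at t=1.3741
    y: enter (2,0) at t=1.6400 ← occupied
  → r_3 = 1.6400
beam 4: φ=0°, α=255°
  dir = (cos 255°, sin 255°) = (-0.2588, -0.9659); from cell (4,1)
  next x-line at t=0.7341, next y-line at t=0.8489; Δt_x=3.8637, Δt_y=1.0353
    x: enter (3,1) at t=0.7341
    y: enter (3,0) at t=0.8489 ← occupied
  → r_4 = 0.8489
beam 5: φ=45°, α=300°
  dir = (cos 300°, sin 300°) = (0.5000, -0.8660); from cell (4,1)
  next x-line at t=1.6200, next y-line at t=0.9469; Δt_x=2.0000, Δt_y=1.1547
    y: enter (4,0) at t=0.9469 ← occupied
  → r_5 = 0.9469
beam 6: φ=90°, α=345°
  dir = (cos 345°, sin 345°) = (0.9659, -0.2588); from cell (4,1)
  next x-line at t=0.8386, next y-line at t=3.1682; Δt_x=1.0353, Δt_y=3.8637
    x: enter (5,1) at t=0.8386
    x: enter (6,1) at t=1.8738 ← occupied
  → r_6 = 1.8738
beam 7: φ=135°, α=30°
  dir = (cos 30°, sin 30°) = (0.8660, 0.5000); from cell (4,1)
  next x-line at t=0.9353, next y-line at t=0.3600; Δt_x=1.1547, Δt_y=2.0000
    y: enter (4,2) at t=0.3600 ← occupied
  → r_7 = 0.3600

ranges = [0.2078, 3.3025, 1.6400, 0.8489, 0.9469, 1.8738, 0.3600]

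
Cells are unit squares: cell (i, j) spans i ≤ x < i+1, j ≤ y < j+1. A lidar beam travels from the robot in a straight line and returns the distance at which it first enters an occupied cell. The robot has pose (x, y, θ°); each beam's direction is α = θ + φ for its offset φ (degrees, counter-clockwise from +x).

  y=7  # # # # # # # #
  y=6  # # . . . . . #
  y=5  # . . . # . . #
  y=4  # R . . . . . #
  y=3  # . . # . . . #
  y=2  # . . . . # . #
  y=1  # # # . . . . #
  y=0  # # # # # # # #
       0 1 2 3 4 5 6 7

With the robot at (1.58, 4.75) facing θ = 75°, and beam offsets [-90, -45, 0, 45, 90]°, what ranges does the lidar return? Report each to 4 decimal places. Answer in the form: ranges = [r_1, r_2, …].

ranges = [5.6112, 4.5000, 1.2941, 1.1600, 0.6005]

beam 1: φ=-90°, α=345°
  direction (0.9659, -0.2588); cell (1,4); t to first gridline: x 0.4348, y 2.8978 (then +1.0353 / +3.8637)
    (2,4) via x @ 0.4348
    (3,4) via x @ 1.4701
    (4,4) via x @ 2.5054
    (4,3) via y @ 2.8978
    (5,3) via x @ 3.5406
    (6,3) via x @ 4.5759
    (7,3) via x @ 5.6112  # hit
  → r_1 = 5.6112
beam 2: φ=-45°, α=30°
  direction (0.8660, 0.5000); cell (1,4); t to first gridline: x 0.4850, y 0.5000 (then +1.1547 / +2.0000)
    (2,4) via x @ 0.4850
    (2,5) via y @ 0.5000
    (3,5) via x @ 1.6397
    (3,6) via y @ 2.5000
    (4,6) via x @ 2.7944
    (5,6) via x @ 3.9491
    (5,7) via y @ 4.5000  # hit
  → r_2 = 4.5000
beam 3: φ=0°, α=75°
  direction (0.2588, 0.9659); cell (1,4); t to first gridline: x 1.6228, y 0.2588 (then +3.8637 / +1.0353)
    (1,5) via y @ 0.2588
    (1,6) via y @ 1.2941  # hit
  → r_3 = 1.2941
beam 4: φ=45°, α=120°
  direction (-0.5000, 0.8660); cell (1,4); t to first gridline: x 1.1600, y 0.2887 (then +2.0000 / +1.1547)
    (1,5) via y @ 0.2887
    (0,5) via x @ 1.1600  # hit
  → r_4 = 1.1600
beam 5: φ=90°, α=165°
  direction (-0.9659, 0.2588); cell (1,4); t to first gridline: x 0.6005, y 0.9659 (then +1.0353 / +3.8637)
    (0,4) via x @ 0.6005  # hit
  → r_5 = 0.6005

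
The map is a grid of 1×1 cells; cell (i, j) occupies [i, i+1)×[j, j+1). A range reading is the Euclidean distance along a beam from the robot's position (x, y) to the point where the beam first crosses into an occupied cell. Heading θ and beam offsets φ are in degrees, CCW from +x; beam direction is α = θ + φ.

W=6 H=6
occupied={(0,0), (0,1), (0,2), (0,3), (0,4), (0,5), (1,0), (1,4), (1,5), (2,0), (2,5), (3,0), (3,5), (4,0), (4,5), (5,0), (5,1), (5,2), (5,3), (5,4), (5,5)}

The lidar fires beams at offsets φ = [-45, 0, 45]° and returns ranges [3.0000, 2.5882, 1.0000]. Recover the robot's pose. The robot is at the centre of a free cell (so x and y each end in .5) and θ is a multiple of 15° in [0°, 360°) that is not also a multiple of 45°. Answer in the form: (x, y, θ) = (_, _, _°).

Candidates: 15 free-cell centres × 16 headings = 240 poses. Raycast each; keep the one whose scan matches to 4 dp.
  (1.5, 1.5, 255°): beam 1 = 0.5774 ≠ 3.0000 ✗
  (3.5, 2.5, 345°): beam 1 = 1.7321 ≠ 3.0000 ✗
  (2.5, 4.5, 30°): beam 1 = 2.5882 ≠ 3.0000 ✗
  (3.5, 3.5, 120°): beam 1 = 1.5529 ≠ 3.0000 ✗
  …
  (3.5, 1.5, 165°): r_1=3.0000, r_2=2.5882, r_3=1.0000 — all match ✓
Unique over the lattice → pose = (3.5, 1.5, 165°).

(x, y, θ) = (3.5, 1.5, 165°)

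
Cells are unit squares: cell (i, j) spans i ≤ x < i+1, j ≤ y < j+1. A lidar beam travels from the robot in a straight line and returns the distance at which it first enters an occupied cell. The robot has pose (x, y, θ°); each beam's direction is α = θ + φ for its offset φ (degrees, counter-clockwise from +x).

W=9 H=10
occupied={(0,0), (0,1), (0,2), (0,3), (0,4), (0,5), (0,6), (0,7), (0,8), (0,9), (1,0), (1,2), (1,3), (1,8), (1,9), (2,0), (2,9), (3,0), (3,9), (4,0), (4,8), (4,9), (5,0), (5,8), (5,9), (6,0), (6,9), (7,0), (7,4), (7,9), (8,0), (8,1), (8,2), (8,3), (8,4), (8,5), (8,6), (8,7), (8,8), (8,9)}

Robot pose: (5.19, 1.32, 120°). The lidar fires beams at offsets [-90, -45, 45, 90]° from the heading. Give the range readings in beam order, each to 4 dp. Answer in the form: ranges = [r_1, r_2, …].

beam 1: φ=-90°, α=30°
  d=(0.8660,0.5000)  start (5,1)  tX=0.9353 tY=1.3600  stride 1/|dx|=1.1547 1/|dy|=2.0000
    cross x-line → (6,1), t=0.9353
    cross y-line → (6,2), t=1.3600
    cross x-line → (7,2), t=2.0900
    cross x-line → (8,2), t=3.2447 (wall)
  → r_1 = 3.2447
beam 2: φ=-45°, α=75°
  d=(0.2588,0.9659)  start (5,1)  tX=3.1296 tY=0.7040  stride 1/|dx|=3.8637 1/|dy|=1.0353
    cross y-line → (5,2), t=0.7040
    cross y-line → (5,3), t=1.7393
    cross y-line → (5,4), t=2.7745
    cross x-line → (6,4), t=3.1296
    cross y-line → (6,5), t=3.8098
    cross y-line → (6,6), t=4.8451
    cross y-line → (6,7), t=5.8804
    cross y-line → (6,8), t=6.9156
    cross x-line → (7,8), t=6.9933
    cross y-line → (7,9), t=7.9509 (wall)
  → r_2 = 7.9509
beam 3: φ=45°, α=165°
  d=(-0.9659,0.2588)  start (5,1)  tX=0.1967 tY=2.6273  stride 1/|dx|=1.0353 1/|dy|=3.8637
    cross x-line → (4,1), t=0.1967
    cross x-line → (3,1), t=1.2320
    cross x-line → (2,1), t=2.2673
    cross y-line → (2,2), t=2.6273
    cross x-line → (1,2), t=3.3025 (wall)
  → r_3 = 3.3025
beam 4: φ=90°, α=210°
  d=(-0.8660,-0.5000)  start (5,1)  tX=0.2194 tY=0.6400  stride 1/|dx|=1.1547 1/|dy|=2.0000
    cross x-line → (4,1), t=0.2194
    cross y-line → (4,0), t=0.6400 (wall)
  → r_4 = 0.6400

ranges = [3.2447, 7.9509, 3.3025, 0.6400]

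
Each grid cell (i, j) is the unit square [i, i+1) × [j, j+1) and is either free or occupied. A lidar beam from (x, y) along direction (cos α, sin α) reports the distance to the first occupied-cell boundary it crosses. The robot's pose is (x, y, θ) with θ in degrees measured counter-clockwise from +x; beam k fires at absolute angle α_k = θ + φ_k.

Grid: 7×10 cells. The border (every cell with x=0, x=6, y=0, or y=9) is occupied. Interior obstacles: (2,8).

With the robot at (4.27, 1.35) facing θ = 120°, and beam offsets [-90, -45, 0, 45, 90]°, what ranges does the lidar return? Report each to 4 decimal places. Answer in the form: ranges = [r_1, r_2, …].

beam 1: φ=-90°, α=30°
  direction (0.8660, 0.5000); cell (4,1); t to first gridline: x 0.8429, y 1.3000 (then +1.1547 / +2.0000)
    (5,1) via x @ 0.8429
    (5,2) via y @ 1.3000
    (6,2) via x @ 1.9976  # hit
  → r_1 = 1.9976
beam 2: φ=-45°, α=75°
  direction (0.2588, 0.9659); cell (4,1); t to first gridline: x 2.8205, y 0.6729 (then +3.8637 / +1.0353)
    (4,2) via y @ 0.6729
    (4,3) via y @ 1.7082
    (4,4) via y @ 2.7435
    (5,4) via x @ 2.8205
    (5,5) via y @ 3.7788
    (5,6) via y @ 4.8140
    (5,7) via y @ 5.8493
    (6,7) via x @ 6.6842  # hit
  → r_2 = 6.6842
beam 3: φ=0°, α=120°
  direction (-0.5000, 0.8660); cell (4,1); t to first gridline: x 0.5400, y 0.7506 (then +2.0000 / +1.1547)
    (3,1) via x @ 0.5400
    (3,2) via y @ 0.7506
    (3,3) via y @ 1.9053
    (2,3) via x @ 2.5400
    (2,4) via y @ 3.0600
    (2,5) via y @ 4.2147
    (1,5) via x @ 4.5400
    (1,6) via y @ 5.3694
    (1,7) via y @ 6.5241
    (0,7) via x @ 6.5400  # hit
  → r_3 = 6.5400
beam 4: φ=45°, α=165°
  direction (-0.9659, 0.2588); cell (4,1); t to first gridline: x 0.2795, y 2.5114 (then +1.0353 / +3.8637)
    (3,1) via x @ 0.2795
    (2,1) via x @ 1.3148
    (1,1) via x @ 2.3501
    (1,2) via y @ 2.5114
    (0,2) via x @ 3.3854  # hit
  → r_4 = 3.3854
beam 5: φ=90°, α=210°
  direction (-0.8660, -0.5000); cell (4,1); t to first gridline: x 0.3118, y 0.7000 (then +1.1547 / +2.0000)
    (3,1) via x @ 0.3118
    (3,0) via y @ 0.7000  # hit
  → r_5 = 0.7000

ranges = [1.9976, 6.6842, 6.5400, 3.3854, 0.7000]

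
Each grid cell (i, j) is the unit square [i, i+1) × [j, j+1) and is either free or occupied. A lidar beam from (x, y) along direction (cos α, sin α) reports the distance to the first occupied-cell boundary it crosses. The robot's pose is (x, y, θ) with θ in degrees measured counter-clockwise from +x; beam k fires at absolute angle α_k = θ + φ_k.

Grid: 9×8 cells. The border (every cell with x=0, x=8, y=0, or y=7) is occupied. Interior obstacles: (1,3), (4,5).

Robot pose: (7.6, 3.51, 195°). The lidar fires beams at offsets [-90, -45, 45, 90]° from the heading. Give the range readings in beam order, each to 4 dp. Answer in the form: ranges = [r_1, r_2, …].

ranges = [3.6131, 3.0022, 2.8983, 1.5455]

beam 1: φ=-90°, α=105°
  direction (-0.2588, 0.9659); cell (7,3); t to first gridline: x 2.3182, y 0.5073 (then +3.8637 / +1.0353)
    (7,4) via y @ 0.5073
    (7,5) via y @ 1.5426
    (6,5) via x @ 2.3182
    (6,6) via y @ 2.5778
    (6,7) via y @ 3.6131  # hit
  → r_1 = 3.6131
beam 2: φ=-45°, α=150°
  direction (-0.8660, 0.5000); cell (7,3); t to first gridline: x 0.6928, y 0.9800 (then +1.1547 / +2.0000)
    (6,3) via x @ 0.6928
    (6,4) via y @ 0.9800
    (5,4) via x @ 1.8475
    (5,5) via y @ 2.9800
    (4,5) via x @ 3.0022  # hit
  → r_2 = 3.0022
beam 3: φ=45°, α=240°
  direction (-0.5000, -0.8660); cell (7,3); t to first gridline: x 1.2000, y 0.5889 (then +2.0000 / +1.1547)
    (7,2) via y @ 0.5889
    (6,2) via x @ 1.2000
    (6,1) via y @ 1.7436
    (6,0) via y @ 2.8983  # hit
  → r_3 = 2.8983
beam 4: φ=90°, α=285°
  direction (0.2588, -0.9659); cell (7,3); t to first gridline: x 1.5455, y 0.5280 (then +3.8637 / +1.0353)
    (7,2) via y @ 0.5280
    (8,2) via x @ 1.5455  # hit
  → r_4 = 1.5455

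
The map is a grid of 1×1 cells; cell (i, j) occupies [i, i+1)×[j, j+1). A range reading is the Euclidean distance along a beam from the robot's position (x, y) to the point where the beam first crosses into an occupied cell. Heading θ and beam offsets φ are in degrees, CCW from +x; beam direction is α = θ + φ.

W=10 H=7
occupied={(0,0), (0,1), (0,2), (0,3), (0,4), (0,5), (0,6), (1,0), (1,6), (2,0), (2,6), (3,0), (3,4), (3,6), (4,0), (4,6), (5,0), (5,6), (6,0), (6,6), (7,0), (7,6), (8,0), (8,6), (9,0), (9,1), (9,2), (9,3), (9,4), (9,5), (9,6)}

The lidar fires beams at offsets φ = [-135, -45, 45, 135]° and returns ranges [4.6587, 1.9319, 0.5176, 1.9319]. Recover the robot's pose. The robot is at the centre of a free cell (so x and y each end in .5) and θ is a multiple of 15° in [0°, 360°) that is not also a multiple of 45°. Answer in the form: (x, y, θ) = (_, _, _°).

The pose lattice has 39·16 = 624 candidates. Test each by forward raycasting.
  (4.5, 1.5, 150°): beam 2 = 2.5882 ≠ 1.9319 ✗
  (5.5, 5.5, 150°): beam 1 = 1.9319 ≠ 4.6587 ✗
  (7.5, 1.5, 165°): beam 1 = 1.7321 ≠ 4.6587 ✗
  (2.5, 1.5, 345°): beam 1 = 1.0000 ≠ 4.6587 ✗
  (2.5, 5.5, 255°): beam 1 = 0.5774 ≠ 4.6587 ✗
  …
  (5.5, 5.5, 60°): r_1=4.6587, r_2=1.9319, r_3=0.5176, r_4=1.9319 — all match ✓
Only this pose fits every beam.

(x, y, θ) = (5.5, 5.5, 60°)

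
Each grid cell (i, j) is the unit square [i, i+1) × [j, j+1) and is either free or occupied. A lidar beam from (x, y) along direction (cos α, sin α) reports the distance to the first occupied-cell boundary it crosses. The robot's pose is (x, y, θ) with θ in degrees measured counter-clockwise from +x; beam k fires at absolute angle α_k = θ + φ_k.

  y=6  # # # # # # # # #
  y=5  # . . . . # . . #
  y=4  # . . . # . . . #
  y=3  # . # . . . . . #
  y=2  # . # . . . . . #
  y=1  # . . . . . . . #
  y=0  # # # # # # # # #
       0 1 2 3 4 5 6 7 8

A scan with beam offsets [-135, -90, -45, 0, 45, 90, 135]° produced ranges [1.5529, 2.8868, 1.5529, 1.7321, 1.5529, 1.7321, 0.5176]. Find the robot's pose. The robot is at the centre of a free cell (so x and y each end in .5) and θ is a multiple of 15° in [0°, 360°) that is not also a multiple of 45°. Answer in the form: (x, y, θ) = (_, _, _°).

Enumerate (i+0.5, j+0.5, θ) over the 31 free cells and 16 admissible headings. For each, cast all 7 beams and compare to the given ranges.
  (5.5, 2.5, 120°): beam 1 = 2.5882 ≠ 1.5529 ✗
  (4.5, 2.5, 15°): beam 1 = 1.7321 ≠ 1.5529 ✗
  (5.5, 2.5, 75°): beam 1 = 1.7321 ≠ 1.5529 ✗
  (2.5, 4.5, 150°): beam 2 = 1.7321 ≠ 2.8868 ✗
  (4.5, 1.5, 15°): beam 1 = 0.5774 ≠ 1.5529 ✗
  …
  (2.5, 4.5, 120°): r_1=1.5529, r_2=2.8868, r_3=1.5529, r_4=1.7321, r_5=1.5529, r_6=1.7321, r_7=0.5176 — all match ✓
Only this pose fits every beam.

(x, y, θ) = (2.5, 4.5, 120°)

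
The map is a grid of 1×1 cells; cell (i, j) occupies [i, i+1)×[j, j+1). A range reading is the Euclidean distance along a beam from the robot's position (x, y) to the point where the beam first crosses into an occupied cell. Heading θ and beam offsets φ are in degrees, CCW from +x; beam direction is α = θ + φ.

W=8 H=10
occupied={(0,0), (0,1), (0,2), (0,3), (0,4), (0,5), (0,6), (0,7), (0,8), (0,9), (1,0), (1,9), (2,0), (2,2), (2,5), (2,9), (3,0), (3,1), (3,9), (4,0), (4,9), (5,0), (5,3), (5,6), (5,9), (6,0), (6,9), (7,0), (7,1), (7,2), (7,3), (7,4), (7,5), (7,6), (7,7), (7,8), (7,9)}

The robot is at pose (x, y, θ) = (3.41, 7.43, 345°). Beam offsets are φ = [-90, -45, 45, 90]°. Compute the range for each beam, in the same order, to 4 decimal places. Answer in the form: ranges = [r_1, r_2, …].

ranges = [1.5841, 3.9606, 3.1400, 1.6254]

beam 1: φ=-90°, α=255°
  dir = (cos 255°, sin 255°) = (-0.2588, -0.9659); from cell (3,7)
  next x-line at t=1.5841, next y-line at t=0.4452; Δt_x=3.8637, Δt_y=1.0353
    y: enter (3,6) at t=0.4452
    y: enter (3,5) at t=1.4804
    x: enter (2,5) at t=1.5841 ← occupied
  → r_1 = 1.5841
beam 2: φ=-45°, α=300°
  dir = (cos 300°, sin 300°) = (0.5000, -0.8660); from cell (3,7)
  next x-line at t=1.1800, next y-line at t=0.4965; Δt_x=2.0000, Δt_y=1.1547
    y: enter (3,6) at t=0.4965
    x: enter (4,6) at t=1.1800
    y: enter (4,5) at t=1.6512
    y: enter (4,4) at t=2.8059
    x: enter (5,4) at t=3.1800
    y: enter (5,3) at t=3.9606 ← occupied
  → r_2 = 3.9606
beam 3: φ=45°, α=30°
  dir = (cos 30°, sin 30°) = (0.8660, 0.5000); from cell (3,7)
  next x-line at t=0.6813, next y-line at t=1.1400; Δt_x=1.1547, Δt_y=2.0000
    x: enter (4,7) at t=0.6813
    y: enter (4,8) at t=1.1400
    x: enter (5,8) at t=1.8360
    x: enter (6,8) at t=2.9907
    y: enter (6,9) at t=3.1400 ← occupied
  → r_3 = 3.1400
beam 4: φ=90°, α=75°
  dir = (cos 75°, sin 75°) = (0.2588, 0.9659); from cell (3,7)
  next x-line at t=2.2796, next y-line at t=0.5901; Δt_x=3.8637, Δt_y=1.0353
    y: enter (3,8) at t=0.5901
    y: enter (3,9) at t=1.6254 ← occupied
  → r_4 = 1.6254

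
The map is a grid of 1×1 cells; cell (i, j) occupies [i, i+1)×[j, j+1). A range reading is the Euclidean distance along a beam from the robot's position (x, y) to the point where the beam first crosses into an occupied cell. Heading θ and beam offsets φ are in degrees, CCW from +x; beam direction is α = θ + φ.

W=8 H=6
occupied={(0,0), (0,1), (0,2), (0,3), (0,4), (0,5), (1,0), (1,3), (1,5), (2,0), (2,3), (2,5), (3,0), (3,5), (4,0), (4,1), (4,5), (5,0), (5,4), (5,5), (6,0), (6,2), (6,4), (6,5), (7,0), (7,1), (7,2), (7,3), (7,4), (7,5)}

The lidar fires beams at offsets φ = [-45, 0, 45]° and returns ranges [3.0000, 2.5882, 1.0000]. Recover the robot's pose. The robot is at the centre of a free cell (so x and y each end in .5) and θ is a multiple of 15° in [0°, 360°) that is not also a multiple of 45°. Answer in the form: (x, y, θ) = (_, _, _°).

Enumerate (i+0.5, j+0.5, θ) over the 18 free cells and 16 admissible headings. For each, cast all 3 beams and compare to the given ranges.
  (3.5, 3.5, 75°): beam 1 = 1.7321 ≠ 3.0000 ✗
  (1.5, 2.5, 300°): beam 1 = 1.5529 ≠ 3.0000 ✗
  (5.5, 1.5, 150°): beam 1 = 3.6235 ≠ 3.0000 ✗
  …
  (3.5, 2.5, 75°): r_1=3.0000, r_2=2.5882, r_3=1.0000 — all match ✓
Only this pose fits every beam.

(x, y, θ) = (3.5, 2.5, 75°)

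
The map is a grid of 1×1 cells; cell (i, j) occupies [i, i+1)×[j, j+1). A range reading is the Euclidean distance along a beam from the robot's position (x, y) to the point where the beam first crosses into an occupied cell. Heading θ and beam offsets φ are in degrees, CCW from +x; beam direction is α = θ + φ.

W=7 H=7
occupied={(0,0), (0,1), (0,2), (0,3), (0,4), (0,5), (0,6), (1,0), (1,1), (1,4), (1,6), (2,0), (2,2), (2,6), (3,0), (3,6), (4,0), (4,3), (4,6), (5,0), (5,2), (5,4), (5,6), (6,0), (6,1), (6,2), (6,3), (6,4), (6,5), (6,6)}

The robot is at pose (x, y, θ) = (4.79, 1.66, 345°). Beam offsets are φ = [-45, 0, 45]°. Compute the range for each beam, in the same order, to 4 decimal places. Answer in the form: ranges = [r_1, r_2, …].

ranges = [0.7621, 1.2527, 0.6800]

beam 1: φ=-45°, α=300°
  cosα=0.5000 sinα=-0.8660 | (4,1) | tMaxX 0.4200 tMaxY 0.7621 | tΔX 2.0000 tΔY 1.1547
    t=0.4200 [x] (5,1)
    t=0.7621 [y] (5,0) — stop
  → r_1 = 0.7621
beam 2: φ=0°, α=345°
  cosα=0.9659 sinα=-0.2588 | (4,1) | tMaxX 0.2174 tMaxY 2.5500 | tΔX 1.0353 tΔY 3.8637
    t=0.2174 [x] (5,1)
    t=1.2527 [x] (6,1) — stop
  → r_2 = 1.2527
beam 3: φ=45°, α=30°
  cosα=0.8660 sinα=0.5000 | (4,1) | tMaxX 0.2425 tMaxY 0.6800 | tΔX 1.1547 tΔY 2.0000
    t=0.2425 [x] (5,1)
    t=0.6800 [y] (5,2) — stop
  → r_3 = 0.6800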